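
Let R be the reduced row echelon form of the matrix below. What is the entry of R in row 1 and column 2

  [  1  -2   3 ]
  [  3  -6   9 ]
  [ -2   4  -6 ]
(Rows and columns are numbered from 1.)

-2

R2 → R2 − 3·R1
  [  1  -2   3 ]
  [  0   0   0 ]
  [ -2   4  -6 ]
R3 → R3 + 2·R1
  [ 1  -2  3 ]
  [ 0   0  0 ]
  [ 0   0  0 ]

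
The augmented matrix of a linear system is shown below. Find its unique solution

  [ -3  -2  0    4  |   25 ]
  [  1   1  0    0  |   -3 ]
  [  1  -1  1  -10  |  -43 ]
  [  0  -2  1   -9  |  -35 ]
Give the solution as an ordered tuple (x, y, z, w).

(1, -4, 2, 5)

R1 -> -1/3·R1
  [ 1  2/3  0  -4/3  |  -25/3 ]
  [ 1    1  0     0  |     -3 ]
  [ 1   -1  1   -10  |    -43 ]
  [ 0   -2  1    -9  |    -35 ]
R2 -> R2 − R1
  [ 1  2/3  0  -4/3  |  -25/3 ]
  [ 0  1/3  0   4/3  |   16/3 ]
  [ 1   -1  1   -10  |    -43 ]
  [ 0   -2  1    -9  |    -35 ]
R3 -> R3 − R1
  [ 1   2/3  0   -4/3  |   -25/3 ]
  [ 0   1/3  0    4/3  |    16/3 ]
  [ 0  -5/3  1  -26/3  |  -104/3 ]
  [ 0    -2  1     -9  |     -35 ]
R2 -> 3·R2
  [ 1   2/3  0   -4/3  |   -25/3 ]
  [ 0     1  0      4  |      16 ]
  [ 0  -5/3  1  -26/3  |  -104/3 ]
  [ 0    -2  1     -9  |     -35 ]
R3 -> R3 + 5/3·R2
  [ 1  2/3  0  -4/3  |  -25/3 ]
  [ 0    1  0     4  |     16 ]
  [ 0    0  1    -2  |     -8 ]
  [ 0   -2  1    -9  |    -35 ]
R4 -> R4 + 2·R2
  [ 1  2/3  0  -4/3  |  -25/3 ]
  [ 0    1  0     4  |     16 ]
  [ 0    0  1    -2  |     -8 ]
  [ 0    0  1    -1  |     -3 ]
R4 -> R4 − R3
  [ 1  2/3  0  -4/3  |  -25/3 ]
  [ 0    1  0     4  |     16 ]
  [ 0    0  1    -2  |     -8 ]
  [ 0    0  0     1  |      5 ]
R3 -> R3 + 2·R4
  [ 1  2/3  0  -4/3  |  -25/3 ]
  [ 0    1  0     4  |     16 ]
  [ 0    0  1     0  |      2 ]
  [ 0    0  0     1  |      5 ]
R2 -> R2 − 4·R4
  [ 1  2/3  0  -4/3  |  -25/3 ]
  [ 0    1  0     0  |     -4 ]
  [ 0    0  1     0  |      2 ]
  [ 0    0  0     1  |      5 ]
R1 -> R1 + 4/3·R4
  [ 1  2/3  0  0  |  -5/3 ]
  [ 0    1  0  0  |    -4 ]
  [ 0    0  1  0  |     2 ]
  [ 0    0  0  1  |     5 ]
R1 -> R1 − 2/3·R2
  [ 1  0  0  0  |   1 ]
  [ 0  1  0  0  |  -4 ]
  [ 0  0  1  0  |   2 ]
  [ 0  0  0  1  |   5 ]
Reading off the last column: x = 1, y = -4, z = 2, w = 5.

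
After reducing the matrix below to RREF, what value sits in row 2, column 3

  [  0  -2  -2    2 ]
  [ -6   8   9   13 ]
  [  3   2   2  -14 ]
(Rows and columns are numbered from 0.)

ρ1 <=> ρ2
  [ -6   8   9   13 ]
  [  0  -2  -2    2 ]
  [  3   2   2  -14 ]
ρ1 → -1/6·ρ1
  [ 1  -4/3  -3/2  -13/6 ]
  [ 0    -2    -2      2 ]
  [ 3     2     2    -14 ]
ρ3 → ρ3 − 3·ρ1
  [ 1  -4/3  -3/2  -13/6 ]
  [ 0    -2    -2      2 ]
  [ 0     6  13/2  -15/2 ]
ρ2 → -1/2·ρ2
  [ 1  -4/3  -3/2  -13/6 ]
  [ 0     1     1     -1 ]
  [ 0     6  13/2  -15/2 ]
ρ3 → ρ3 − 6·ρ2
  [ 1  -4/3  -3/2  -13/6 ]
  [ 0     1     1     -1 ]
  [ 0     0   1/2   -3/2 ]
ρ3 → 2·ρ3
  [ 1  -4/3  -3/2  -13/6 ]
  [ 0     1     1     -1 ]
  [ 0     0     1     -3 ]
ρ2 → ρ2 − ρ3
  [ 1  -4/3  -3/2  -13/6 ]
  [ 0     1     0      2 ]
  [ 0     0     1     -3 ]
ρ1 → ρ1 + 3/2·ρ3
  [ 1  -4/3  0  -20/3 ]
  [ 0     1  0      2 ]
  [ 0     0  1     -3 ]
ρ1 → ρ1 + 4/3·ρ2
  [ 1  0  0  -4 ]
  [ 0  1  0   2 ]
  [ 0  0  1  -3 ]

-3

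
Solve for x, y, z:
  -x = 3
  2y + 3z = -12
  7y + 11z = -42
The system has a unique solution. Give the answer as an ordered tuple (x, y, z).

(-3, -6, 0)

Form the augmented matrix and row-reduce:
  [ -1  0   0  |    3 ]
  [  0  2   3  |  -12 ]
  [  0  7  11  |  -42 ]
Multiply R1 by -1.
  [ 1  0   0  |   -3 ]
  [ 0  2   3  |  -12 ]
  [ 0  7  11  |  -42 ]
Multiply R2 by 1/2.
  [ 1  0    0  |   -3 ]
  [ 0  1  3/2  |   -6 ]
  [ 0  7   11  |  -42 ]
Subtract 7 times R2 from R3.
  [ 1  0    0  |  -3 ]
  [ 0  1  3/2  |  -6 ]
  [ 0  0  1/2  |   0 ]
Multiply R3 by 2.
  [ 1  0    0  |  -3 ]
  [ 0  1  3/2  |  -6 ]
  [ 0  0    1  |   0 ]
Subtract 3/2 times R3 from R2.
  [ 1  0  0  |  -3 ]
  [ 0  1  0  |  -6 ]
  [ 0  0  1  |   0 ]
Reading off the last column: x = -3, y = -6, z = 0.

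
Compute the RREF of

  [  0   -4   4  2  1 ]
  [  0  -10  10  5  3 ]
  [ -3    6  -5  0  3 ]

R1 ↔ R3
  [ -3    6  -5  0  3 ]
  [  0  -10  10  5  3 ]
  [  0   -4   4  2  1 ]
R1 ← -1/3·R1
  [ 1   -2  5/3  0  -1 ]
  [ 0  -10   10  5   3 ]
  [ 0   -4    4  2   1 ]
R2 ← -1/10·R2
  [ 1  -2  5/3     0     -1 ]
  [ 0   1   -1  -1/2  -3/10 ]
  [ 0  -4    4     2      1 ]
R3 ← R3 + 4·R2
  [ 1  -2  5/3     0     -1 ]
  [ 0   1   -1  -1/2  -3/10 ]
  [ 0   0    0     0   -1/5 ]
R3 ← -5·R3
  [ 1  -2  5/3     0     -1 ]
  [ 0   1   -1  -1/2  -3/10 ]
  [ 0   0    0     0      1 ]
R2 ← R2 + 3/10·R3
  [ 1  -2  5/3     0  -1 ]
  [ 0   1   -1  -1/2   0 ]
  [ 0   0    0     0   1 ]
R1 ← R1 + R3
  [ 1  -2  5/3     0  0 ]
  [ 0   1   -1  -1/2  0 ]
  [ 0   0    0     0  1 ]
R1 ← R1 + 2·R2
  [ 1  0  -1/3    -1  0 ]
  [ 0  1    -1  -1/2  0 ]
  [ 0  0     0     0  1 ]

[[1, 0, -1/3, -1, 0], [0, 1, -1, -1/2, 0], [0, 0, 0, 0, 1]]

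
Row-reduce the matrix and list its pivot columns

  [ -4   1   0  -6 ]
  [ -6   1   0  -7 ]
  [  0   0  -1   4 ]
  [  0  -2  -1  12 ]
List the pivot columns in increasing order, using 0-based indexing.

R1 -> -1/4·R1
R2 -> R2 + 6·R1
R2 -> -2·R2
R4 -> R4 + 2·R2
R3 -> -1·R3
R4 -> R4 + R3
R1 -> R1 + 1/4·R2
Pivot columns are the columns containing a leading 1.

0, 1, 2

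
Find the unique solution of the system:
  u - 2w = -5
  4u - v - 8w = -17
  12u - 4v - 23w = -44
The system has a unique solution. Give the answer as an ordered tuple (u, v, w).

(3, -3, 4)

Form the augmented matrix and row-reduce:
  [  1   0   -2  |   -5 ]
  [  4  -1   -8  |  -17 ]
  [ 12  -4  -23  |  -44 ]
ρ2 → ρ2 − 4·ρ1
  [  1   0   -2  |   -5 ]
  [  0  -1    0  |    3 ]
  [ 12  -4  -23  |  -44 ]
ρ3 → ρ3 − 12·ρ1
  [ 1   0  -2  |  -5 ]
  [ 0  -1   0  |   3 ]
  [ 0  -4   1  |  16 ]
ρ2 → -1·ρ2
  [ 1   0  -2  |  -5 ]
  [ 0   1   0  |  -3 ]
  [ 0  -4   1  |  16 ]
ρ3 → ρ3 + 4·ρ2
  [ 1  0  -2  |  -5 ]
  [ 0  1   0  |  -3 ]
  [ 0  0   1  |   4 ]
ρ1 → ρ1 + 2·ρ3
  [ 1  0  0  |   3 ]
  [ 0  1  0  |  -3 ]
  [ 0  0  1  |   4 ]
Reading off the last column: u = 3, v = -3, w = 4.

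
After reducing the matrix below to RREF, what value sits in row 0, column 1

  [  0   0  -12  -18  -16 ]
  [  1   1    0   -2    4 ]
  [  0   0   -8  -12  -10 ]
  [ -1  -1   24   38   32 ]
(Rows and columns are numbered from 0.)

R1 ↔ R2
  [  1   1    0   -2    4 ]
  [  0   0  -12  -18  -16 ]
  [  0   0   -8  -12  -10 ]
  [ -1  -1   24   38   32 ]
R4 -> R4 + R1
  [ 1  1    0   -2    4 ]
  [ 0  0  -12  -18  -16 ]
  [ 0  0   -8  -12  -10 ]
  [ 0  0   24   36   36 ]
R2 -> -1/12·R2
  [ 1  1   0   -2    4 ]
  [ 0  0   1  3/2  4/3 ]
  [ 0  0  -8  -12  -10 ]
  [ 0  0  24   36   36 ]
R3 -> R3 + 8·R2
  [ 1  1   0   -2    4 ]
  [ 0  0   1  3/2  4/3 ]
  [ 0  0   0    0  2/3 ]
  [ 0  0  24   36   36 ]
R4 -> R4 − 24·R2
  [ 1  1  0   -2    4 ]
  [ 0  0  1  3/2  4/3 ]
  [ 0  0  0    0  2/3 ]
  [ 0  0  0    0    4 ]
R3 -> 3/2·R3
  [ 1  1  0   -2    4 ]
  [ 0  0  1  3/2  4/3 ]
  [ 0  0  0    0    1 ]
  [ 0  0  0    0    4 ]
R4 -> R4 − 4·R3
  [ 1  1  0   -2    4 ]
  [ 0  0  1  3/2  4/3 ]
  [ 0  0  0    0    1 ]
  [ 0  0  0    0    0 ]
R2 -> R2 − 4/3·R3
  [ 1  1  0   -2  4 ]
  [ 0  0  1  3/2  0 ]
  [ 0  0  0    0  1 ]
  [ 0  0  0    0  0 ]
R1 -> R1 − 4·R3
  [ 1  1  0   -2  0 ]
  [ 0  0  1  3/2  0 ]
  [ 0  0  0    0  1 ]
  [ 0  0  0    0  0 ]

1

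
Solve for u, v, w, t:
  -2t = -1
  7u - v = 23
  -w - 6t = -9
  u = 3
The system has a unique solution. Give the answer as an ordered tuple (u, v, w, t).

(3, -2, 6, 1/2)

Form the augmented matrix and row-reduce:
  [ 0   0   0  -2  |  -1 ]
  [ 7  -1   0   0  |  23 ]
  [ 0   0  -1  -6  |  -9 ]
  [ 1   0   0   0  |   3 ]
Swap r1 and r2.
  [ 7  -1   0   0  |  23 ]
  [ 0   0   0  -2  |  -1 ]
  [ 0   0  -1  -6  |  -9 ]
  [ 1   0   0   0  |   3 ]
Multiply r1 by 1/7.
  [ 1  -1/7   0   0  |  23/7 ]
  [ 0     0   0  -2  |    -1 ]
  [ 0     0  -1  -6  |    -9 ]
  [ 1     0   0   0  |     3 ]
Subtract r1 from r4.
  [ 1  -1/7   0   0  |  23/7 ]
  [ 0     0   0  -2  |    -1 ]
  [ 0     0  -1  -6  |    -9 ]
  [ 0   1/7   0   0  |  -2/7 ]
Swap r2 and r4.
  [ 1  -1/7   0   0  |  23/7 ]
  [ 0   1/7   0   0  |  -2/7 ]
  [ 0     0  -1  -6  |    -9 ]
  [ 0     0   0  -2  |    -1 ]
Multiply r2 by 7.
  [ 1  -1/7   0   0  |  23/7 ]
  [ 0     1   0   0  |    -2 ]
  [ 0     0  -1  -6  |    -9 ]
  [ 0     0   0  -2  |    -1 ]
Multiply r3 by -1.
  [ 1  -1/7  0   0  |  23/7 ]
  [ 0     1  0   0  |    -2 ]
  [ 0     0  1   6  |     9 ]
  [ 0     0  0  -2  |    -1 ]
Multiply r4 by -1/2.
  [ 1  -1/7  0  0  |  23/7 ]
  [ 0     1  0  0  |    -2 ]
  [ 0     0  1  6  |     9 ]
  [ 0     0  0  1  |   1/2 ]
Subtract 6 times r4 from r3.
  [ 1  -1/7  0  0  |  23/7 ]
  [ 0     1  0  0  |    -2 ]
  [ 0     0  1  0  |     6 ]
  [ 0     0  0  1  |   1/2 ]
Add 1/7 times r2 to r1.
  [ 1  0  0  0  |    3 ]
  [ 0  1  0  0  |   -2 ]
  [ 0  0  1  0  |    6 ]
  [ 0  0  0  1  |  1/2 ]
Reading off the last column: u = 3, v = -2, w = 6, t = 1/2.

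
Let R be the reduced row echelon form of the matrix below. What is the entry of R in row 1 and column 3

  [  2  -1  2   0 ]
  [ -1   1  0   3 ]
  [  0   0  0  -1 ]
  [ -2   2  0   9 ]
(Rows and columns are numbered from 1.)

2

R1 -> 1/2·R1
R2 -> R2 + R1
R4 -> R4 + 2·R1
R2 -> 2·R2
R4 -> R4 − R2
R3 -> -1·R3
R4 -> R4 − 3·R3
R2 -> R2 − 6·R3
R1 -> R1 + 1/2·R2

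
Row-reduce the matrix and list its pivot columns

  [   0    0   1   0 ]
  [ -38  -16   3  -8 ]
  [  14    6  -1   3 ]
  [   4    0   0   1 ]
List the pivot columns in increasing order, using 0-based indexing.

ρ1 <=> ρ2
  [ -38  -16   3  -8 ]
  [   0    0   1   0 ]
  [  14    6  -1   3 ]
  [   4    0   0   1 ]
ρ1 ← -1/38·ρ1
  [  1  8/19  -3/38  4/19 ]
  [  0     0      1     0 ]
  [ 14     6     -1     3 ]
  [  4     0      0     1 ]
ρ3 ← ρ3 − 14·ρ1
  [ 1  8/19  -3/38  4/19 ]
  [ 0     0      1     0 ]
  [ 0  2/19   2/19  1/19 ]
  [ 4     0      0     1 ]
ρ4 ← ρ4 − 4·ρ1
  [ 1    8/19  -3/38  4/19 ]
  [ 0       0      1     0 ]
  [ 0    2/19   2/19  1/19 ]
  [ 0  -32/19   6/19  3/19 ]
ρ2 <=> ρ3
  [ 1    8/19  -3/38  4/19 ]
  [ 0    2/19   2/19  1/19 ]
  [ 0       0      1     0 ]
  [ 0  -32/19   6/19  3/19 ]
ρ2 ← 19/2·ρ2
  [ 1    8/19  -3/38  4/19 ]
  [ 0       1      1   1/2 ]
  [ 0       0      1     0 ]
  [ 0  -32/19   6/19  3/19 ]
ρ4 ← ρ4 + 32/19·ρ2
  [ 1  8/19  -3/38  4/19 ]
  [ 0     1      1   1/2 ]
  [ 0     0      1     0 ]
  [ 0     0      2     1 ]
ρ4 ← ρ4 − 2·ρ3
  [ 1  8/19  -3/38  4/19 ]
  [ 0     1      1   1/2 ]
  [ 0     0      1     0 ]
  [ 0     0      0     1 ]
ρ2 ← ρ2 − 1/2·ρ4
  [ 1  8/19  -3/38  4/19 ]
  [ 0     1      1     0 ]
  [ 0     0      1     0 ]
  [ 0     0      0     1 ]
ρ1 ← ρ1 − 4/19·ρ4
  [ 1  8/19  -3/38  0 ]
  [ 0     1      1  0 ]
  [ 0     0      1  0 ]
  [ 0     0      0  1 ]
ρ2 ← ρ2 − ρ3
  [ 1  8/19  -3/38  0 ]
  [ 0     1      0  0 ]
  [ 0     0      1  0 ]
  [ 0     0      0  1 ]
ρ1 ← ρ1 + 3/38·ρ3
  [ 1  8/19  0  0 ]
  [ 0     1  0  0 ]
  [ 0     0  1  0 ]
  [ 0     0  0  1 ]
ρ1 ← ρ1 − 8/19·ρ2
  [ 1  0  0  0 ]
  [ 0  1  0  0 ]
  [ 0  0  1  0 ]
  [ 0  0  0  1 ]
Pivot columns are the columns containing a leading 1.

0, 1, 2, 3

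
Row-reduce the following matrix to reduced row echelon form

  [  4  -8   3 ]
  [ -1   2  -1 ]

ρ1 -> 1/4·ρ1
ρ2 -> ρ2 + ρ1
ρ2 -> -4·ρ2
ρ1 -> ρ1 − 3/4·ρ2

[[1, -2, 0], [0, 0, 1]]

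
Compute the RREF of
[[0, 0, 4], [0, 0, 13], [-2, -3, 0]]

[[1, 3/2, 0], [0, 0, 1], [0, 0, 0]]

Swap R1 and R3.
  [ -2  -3   0 ]
  [  0   0  13 ]
  [  0   0   4 ]
Multiply R1 by -1/2.
  [ 1  3/2   0 ]
  [ 0    0  13 ]
  [ 0    0   4 ]
Multiply R2 by 1/13.
  [ 1  3/2  0 ]
  [ 0    0  1 ]
  [ 0    0  4 ]
Subtract 4 times R2 from R3.
  [ 1  3/2  0 ]
  [ 0    0  1 ]
  [ 0    0  0 ]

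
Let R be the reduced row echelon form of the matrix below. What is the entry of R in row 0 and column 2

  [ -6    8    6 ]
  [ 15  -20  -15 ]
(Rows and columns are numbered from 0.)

Multiply r1 by -1/6.
  [  1  -4/3   -1 ]
  [ 15   -20  -15 ]
Subtract 15 times r1 from r2.
  [ 1  -4/3  -1 ]
  [ 0     0   0 ]

-1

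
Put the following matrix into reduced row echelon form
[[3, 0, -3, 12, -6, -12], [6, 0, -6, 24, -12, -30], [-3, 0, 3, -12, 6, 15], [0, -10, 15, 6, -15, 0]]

ρ1 ← 1/3·ρ1
ρ2 ← ρ2 − 6·ρ1
ρ3 ← ρ3 + 3·ρ1
ρ2 <=> ρ4
ρ2 ← -1/10·ρ2
ρ3 ← 1/3·ρ3
ρ4 ← ρ4 + 6·ρ3
ρ1 ← ρ1 + 4·ρ3

[[1, 0, -1, 4, -2, 0], [0, 1, -3/2, -3/5, 3/2, 0], [0, 0, 0, 0, 0, 1], [0, 0, 0, 0, 0, 0]]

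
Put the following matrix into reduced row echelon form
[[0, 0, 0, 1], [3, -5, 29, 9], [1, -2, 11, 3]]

R1 ↔ R2
R1 ← 1/3·R1
R3 ← R3 − R1
R2 ↔ R3
R2 ← -3·R2
R1 ← R1 − 3·R3
R1 ← R1 + 5/3·R2

[[1, 0, 3, 0], [0, 1, -4, 0], [0, 0, 0, 1]]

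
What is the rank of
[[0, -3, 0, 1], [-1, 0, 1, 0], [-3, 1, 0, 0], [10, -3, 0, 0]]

R1 <-> R2
  [ -1   0  1  0 ]
  [  0  -3  0  1 ]
  [ -3   1  0  0 ]
  [ 10  -3  0  0 ]
R1 ← -1·R1
  [  1   0  -1  0 ]
  [  0  -3   0  1 ]
  [ -3   1   0  0 ]
  [ 10  -3   0  0 ]
R3 ← R3 + 3·R1
  [  1   0  -1  0 ]
  [  0  -3   0  1 ]
  [  0   1  -3  0 ]
  [ 10  -3   0  0 ]
R4 ← R4 − 10·R1
  [ 1   0  -1  0 ]
  [ 0  -3   0  1 ]
  [ 0   1  -3  0 ]
  [ 0  -3  10  0 ]
R2 ← -1/3·R2
  [ 1   0  -1     0 ]
  [ 0   1   0  -1/3 ]
  [ 0   1  -3     0 ]
  [ 0  -3  10     0 ]
R3 ← R3 − R2
  [ 1   0  -1     0 ]
  [ 0   1   0  -1/3 ]
  [ 0   0  -3   1/3 ]
  [ 0  -3  10     0 ]
R4 ← R4 + 3·R2
  [ 1  0  -1     0 ]
  [ 0  1   0  -1/3 ]
  [ 0  0  -3   1/3 ]
  [ 0  0  10    -1 ]
R3 ← -1/3·R3
  [ 1  0  -1     0 ]
  [ 0  1   0  -1/3 ]
  [ 0  0   1  -1/9 ]
  [ 0  0  10    -1 ]
R4 ← R4 − 10·R3
  [ 1  0  -1     0 ]
  [ 0  1   0  -1/3 ]
  [ 0  0   1  -1/9 ]
  [ 0  0   0   1/9 ]
R4 ← 9·R4
  [ 1  0  -1     0 ]
  [ 0  1   0  -1/3 ]
  [ 0  0   1  -1/9 ]
  [ 0  0   0     1 ]
R3 ← R3 + 1/9·R4
  [ 1  0  -1     0 ]
  [ 0  1   0  -1/3 ]
  [ 0  0   1     0 ]
  [ 0  0   0     1 ]
R2 ← R2 + 1/3·R4
  [ 1  0  -1  0 ]
  [ 0  1   0  0 ]
  [ 0  0   1  0 ]
  [ 0  0   0  1 ]
R1 ← R1 + R3
  [ 1  0  0  0 ]
  [ 0  1  0  0 ]
  [ 0  0  1  0 ]
  [ 0  0  0  1 ]
The reduced form has 4 nonzero rows.

rank = 4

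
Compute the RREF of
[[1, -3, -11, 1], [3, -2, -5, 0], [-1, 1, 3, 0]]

[[1, 0, 1, 0], [0, 1, 4, 0], [0, 0, 0, 1]]

R2 -> R2 − 3·R1
  [  1  -3  -11   1 ]
  [  0   7   28  -3 ]
  [ -1   1    3   0 ]
R3 -> R3 + R1
  [ 1  -3  -11   1 ]
  [ 0   7   28  -3 ]
  [ 0  -2   -8   1 ]
R2 -> 1/7·R2
  [ 1  -3  -11     1 ]
  [ 0   1    4  -3/7 ]
  [ 0  -2   -8     1 ]
R3 -> R3 + 2·R2
  [ 1  -3  -11     1 ]
  [ 0   1    4  -3/7 ]
  [ 0   0    0   1/7 ]
R3 -> 7·R3
  [ 1  -3  -11     1 ]
  [ 0   1    4  -3/7 ]
  [ 0   0    0     1 ]
R2 -> R2 + 3/7·R3
  [ 1  -3  -11  1 ]
  [ 0   1    4  0 ]
  [ 0   0    0  1 ]
R1 -> R1 − R3
  [ 1  -3  -11  0 ]
  [ 0   1    4  0 ]
  [ 0   0    0  1 ]
R1 -> R1 + 3·R2
  [ 1  0  1  0 ]
  [ 0  1  4  0 ]
  [ 0  0  0  1 ]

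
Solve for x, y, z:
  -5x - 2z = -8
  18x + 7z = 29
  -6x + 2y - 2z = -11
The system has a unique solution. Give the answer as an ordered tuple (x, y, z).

(2, -1/2, -1)

Form the augmented matrix and row-reduce:
  [ -5  0  -2  |   -8 ]
  [ 18  0   7  |   29 ]
  [ -6  2  -2  |  -11 ]
R1 -> -1/5·R1
  [  1  0  2/5  |  8/5 ]
  [ 18  0    7  |   29 ]
  [ -6  2   -2  |  -11 ]
R2 -> R2 − 18·R1
  [  1  0   2/5  |  8/5 ]
  [  0  0  -1/5  |  1/5 ]
  [ -6  2    -2  |  -11 ]
R3 -> R3 + 6·R1
  [ 1  0   2/5  |   8/5 ]
  [ 0  0  -1/5  |   1/5 ]
  [ 0  2   2/5  |  -7/5 ]
R2 ↔ R3
  [ 1  0   2/5  |   8/5 ]
  [ 0  2   2/5  |  -7/5 ]
  [ 0  0  -1/5  |   1/5 ]
R2 -> 1/2·R2
  [ 1  0   2/5  |    8/5 ]
  [ 0  1   1/5  |  -7/10 ]
  [ 0  0  -1/5  |    1/5 ]
R3 -> -5·R3
  [ 1  0  2/5  |    8/5 ]
  [ 0  1  1/5  |  -7/10 ]
  [ 0  0    1  |     -1 ]
R2 -> R2 − 1/5·R3
  [ 1  0  2/5  |   8/5 ]
  [ 0  1    0  |  -1/2 ]
  [ 0  0    1  |    -1 ]
R1 -> R1 − 2/5·R3
  [ 1  0  0  |     2 ]
  [ 0  1  0  |  -1/2 ]
  [ 0  0  1  |    -1 ]
Reading off the last column: x = 2, y = -1/2, z = -1.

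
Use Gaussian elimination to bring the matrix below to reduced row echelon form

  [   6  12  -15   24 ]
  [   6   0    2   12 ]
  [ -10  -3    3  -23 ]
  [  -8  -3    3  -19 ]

Multiply R1 by 1/6.
  [   1   2  -5/2    4 ]
  [   6   0     2   12 ]
  [ -10  -3     3  -23 ]
  [  -8  -3     3  -19 ]
Subtract 6 times R1 from R2.
  [   1    2  -5/2    4 ]
  [   0  -12    17  -12 ]
  [ -10   -3     3  -23 ]
  [  -8   -3     3  -19 ]
Add 10 times R1 to R3.
  [  1    2  -5/2    4 ]
  [  0  -12    17  -12 ]
  [  0   17   -22   17 ]
  [ -8   -3     3  -19 ]
Add 8 times R1 to R4.
  [ 1    2  -5/2    4 ]
  [ 0  -12    17  -12 ]
  [ 0   17   -22   17 ]
  [ 0   13   -17   13 ]
Multiply R2 by -1/12.
  [ 1   2    -5/2   4 ]
  [ 0   1  -17/12   1 ]
  [ 0  17     -22  17 ]
  [ 0  13     -17  13 ]
Subtract 17 times R2 from R3.
  [ 1   2    -5/2   4 ]
  [ 0   1  -17/12   1 ]
  [ 0   0   25/12   0 ]
  [ 0  13     -17  13 ]
Subtract 13 times R2 from R4.
  [ 1  2    -5/2  4 ]
  [ 0  1  -17/12  1 ]
  [ 0  0   25/12  0 ]
  [ 0  0   17/12  0 ]
Multiply R3 by 12/25.
  [ 1  2    -5/2  4 ]
  [ 0  1  -17/12  1 ]
  [ 0  0       1  0 ]
  [ 0  0   17/12  0 ]
Subtract 17/12 times R3 from R4.
  [ 1  2    -5/2  4 ]
  [ 0  1  -17/12  1 ]
  [ 0  0       1  0 ]
  [ 0  0       0  0 ]
Add 17/12 times R3 to R2.
  [ 1  2  -5/2  4 ]
  [ 0  1     0  1 ]
  [ 0  0     1  0 ]
  [ 0  0     0  0 ]
Add 5/2 times R3 to R1.
  [ 1  2  0  4 ]
  [ 0  1  0  1 ]
  [ 0  0  1  0 ]
  [ 0  0  0  0 ]
Subtract 2 times R2 from R1.
  [ 1  0  0  2 ]
  [ 0  1  0  1 ]
  [ 0  0  1  0 ]
  [ 0  0  0  0 ]

[[1, 0, 0, 2], [0, 1, 0, 1], [0, 0, 1, 0], [0, 0, 0, 0]]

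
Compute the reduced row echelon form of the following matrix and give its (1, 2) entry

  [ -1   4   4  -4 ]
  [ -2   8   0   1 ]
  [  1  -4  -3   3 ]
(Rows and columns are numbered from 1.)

R1 → -1·R1
R2 → R2 + 2·R1
R3 → R3 − R1
R2 → -1/8·R2
R3 → R3 − R2
R3 → 8·R3
R2 → R2 + 9/8·R3
R1 → R1 − 4·R3
R1 → R1 + 4·R2

-4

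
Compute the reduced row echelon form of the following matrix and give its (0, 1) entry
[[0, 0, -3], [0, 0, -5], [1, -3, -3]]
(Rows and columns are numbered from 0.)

-3

ρ1 <=> ρ3
  [ 1  -3  -3 ]
  [ 0   0  -5 ]
  [ 0   0  -3 ]
ρ2 := -1/5·ρ2
  [ 1  -3  -3 ]
  [ 0   0   1 ]
  [ 0   0  -3 ]
ρ3 := ρ3 + 3·ρ2
  [ 1  -3  -3 ]
  [ 0   0   1 ]
  [ 0   0   0 ]
ρ1 := ρ1 + 3·ρ2
  [ 1  -3  0 ]
  [ 0   0  1 ]
  [ 0   0  0 ]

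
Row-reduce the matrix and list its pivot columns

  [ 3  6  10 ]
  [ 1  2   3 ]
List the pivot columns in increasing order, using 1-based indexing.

1, 3

Multiply r1 by 1/3.
  [ 1  2  10/3 ]
  [ 1  2     3 ]
Subtract r1 from r2.
  [ 1  2  10/3 ]
  [ 0  0  -1/3 ]
Multiply r2 by -3.
  [ 1  2  10/3 ]
  [ 0  0     1 ]
Subtract 10/3 times r2 from r1.
  [ 1  2  0 ]
  [ 0  0  1 ]
Pivot columns are the columns containing a leading 1.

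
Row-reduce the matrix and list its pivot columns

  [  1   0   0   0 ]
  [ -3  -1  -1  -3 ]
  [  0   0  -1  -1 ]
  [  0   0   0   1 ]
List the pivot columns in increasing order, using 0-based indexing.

R2 := R2 + 3·R1
  [ 1   0   0   0 ]
  [ 0  -1  -1  -3 ]
  [ 0   0  -1  -1 ]
  [ 0   0   0   1 ]
R2 := -1·R2
  [ 1  0   0   0 ]
  [ 0  1   1   3 ]
  [ 0  0  -1  -1 ]
  [ 0  0   0   1 ]
R3 := -1·R3
  [ 1  0  0  0 ]
  [ 0  1  1  3 ]
  [ 0  0  1  1 ]
  [ 0  0  0  1 ]
R3 := R3 − R4
  [ 1  0  0  0 ]
  [ 0  1  1  3 ]
  [ 0  0  1  0 ]
  [ 0  0  0  1 ]
R2 := R2 − 3·R4
  [ 1  0  0  0 ]
  [ 0  1  1  0 ]
  [ 0  0  1  0 ]
  [ 0  0  0  1 ]
R2 := R2 − R3
  [ 1  0  0  0 ]
  [ 0  1  0  0 ]
  [ 0  0  1  0 ]
  [ 0  0  0  1 ]
Pivot columns are the columns containing a leading 1.

0, 1, 2, 3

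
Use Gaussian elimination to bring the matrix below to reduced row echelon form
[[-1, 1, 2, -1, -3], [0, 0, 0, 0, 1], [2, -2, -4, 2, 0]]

r1 := -1·r1
  [ 1  -1  -2  1  3 ]
  [ 0   0   0  0  1 ]
  [ 2  -2  -4  2  0 ]
r3 := r3 − 2·r1
  [ 1  -1  -2  1   3 ]
  [ 0   0   0  0   1 ]
  [ 0   0   0  0  -6 ]
r3 := r3 + 6·r2
  [ 1  -1  -2  1  3 ]
  [ 0   0   0  0  1 ]
  [ 0   0   0  0  0 ]
r1 := r1 − 3·r2
  [ 1  -1  -2  1  0 ]
  [ 0   0   0  0  1 ]
  [ 0   0   0  0  0 ]

[[1, -1, -2, 1, 0], [0, 0, 0, 0, 1], [0, 0, 0, 0, 0]]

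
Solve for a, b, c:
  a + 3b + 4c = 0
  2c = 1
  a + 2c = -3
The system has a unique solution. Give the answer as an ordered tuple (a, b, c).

Form the augmented matrix and row-reduce:
  [ 1  3  4  |   0 ]
  [ 0  0  2  |   1 ]
  [ 1  0  2  |  -3 ]
Subtract r1 from r3.
  [ 1   3   4  |   0 ]
  [ 0   0   2  |   1 ]
  [ 0  -3  -2  |  -3 ]
Swap r2 and r3.
  [ 1   3   4  |   0 ]
  [ 0  -3  -2  |  -3 ]
  [ 0   0   2  |   1 ]
Multiply r2 by -1/3.
  [ 1  3    4  |  0 ]
  [ 0  1  2/3  |  1 ]
  [ 0  0    2  |  1 ]
Multiply r3 by 1/2.
  [ 1  3    4  |    0 ]
  [ 0  1  2/3  |    1 ]
  [ 0  0    1  |  1/2 ]
Subtract 2/3 times r3 from r2.
  [ 1  3  4  |    0 ]
  [ 0  1  0  |  2/3 ]
  [ 0  0  1  |  1/2 ]
Subtract 4 times r3 from r1.
  [ 1  3  0  |   -2 ]
  [ 0  1  0  |  2/3 ]
  [ 0  0  1  |  1/2 ]
Subtract 3 times r2 from r1.
  [ 1  0  0  |   -4 ]
  [ 0  1  0  |  2/3 ]
  [ 0  0  1  |  1/2 ]
Reading off the last column: a = -4, b = 2/3, c = 1/2.

(-4, 2/3, 1/2)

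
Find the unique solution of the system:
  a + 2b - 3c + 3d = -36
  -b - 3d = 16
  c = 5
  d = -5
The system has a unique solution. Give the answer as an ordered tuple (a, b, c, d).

(-4, -1, 5, -5)

Form the augmented matrix and row-reduce:
  [ 1   2  -3   3  |  -36 ]
  [ 0  -1   0  -3  |   16 ]
  [ 0   0   1   0  |    5 ]
  [ 0   0   0   1  |   -5 ]
ρ2 := -1·ρ2
  [ 1  2  -3  3  |  -36 ]
  [ 0  1   0  3  |  -16 ]
  [ 0  0   1  0  |    5 ]
  [ 0  0   0  1  |   -5 ]
ρ2 := ρ2 − 3·ρ4
  [ 1  2  -3  3  |  -36 ]
  [ 0  1   0  0  |   -1 ]
  [ 0  0   1  0  |    5 ]
  [ 0  0   0  1  |   -5 ]
ρ1 := ρ1 − 3·ρ4
  [ 1  2  -3  0  |  -21 ]
  [ 0  1   0  0  |   -1 ]
  [ 0  0   1  0  |    5 ]
  [ 0  0   0  1  |   -5 ]
ρ1 := ρ1 + 3·ρ3
  [ 1  2  0  0  |  -6 ]
  [ 0  1  0  0  |  -1 ]
  [ 0  0  1  0  |   5 ]
  [ 0  0  0  1  |  -5 ]
ρ1 := ρ1 − 2·ρ2
  [ 1  0  0  0  |  -4 ]
  [ 0  1  0  0  |  -1 ]
  [ 0  0  1  0  |   5 ]
  [ 0  0  0  1  |  -5 ]
Reading off the last column: a = -4, b = -1, c = 5, d = -5.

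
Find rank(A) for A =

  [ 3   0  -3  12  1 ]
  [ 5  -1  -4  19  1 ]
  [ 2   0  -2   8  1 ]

R1 → 1/3·R1
R2 → R2 − 5·R1
R3 → R3 − 2·R1
R2 → -1·R2
R3 → 3·R3
R2 → R2 − 2/3·R3
R1 → R1 − 1/3·R3
The reduced form has 3 nonzero rows.

rank = 3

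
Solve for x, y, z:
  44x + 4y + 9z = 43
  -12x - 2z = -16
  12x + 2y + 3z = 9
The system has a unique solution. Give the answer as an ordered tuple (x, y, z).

(1/2, -6, 5)

Form the augmented matrix and row-reduce:
  [  44  4   9  |   43 ]
  [ -12  0  -2  |  -16 ]
  [  12  2   3  |    9 ]
Multiply ρ1 by 1/44.
  [   1  1/11  9/44  |  43/44 ]
  [ -12     0    -2  |    -16 ]
  [  12     2     3  |      9 ]
Add 12 times ρ1 to ρ2.
  [  1   1/11  9/44  |   43/44 ]
  [  0  12/11  5/11  |  -47/11 ]
  [ 12      2     3  |       9 ]
Subtract 12 times ρ1 from ρ3.
  [ 1   1/11  9/44  |   43/44 ]
  [ 0  12/11  5/11  |  -47/11 ]
  [ 0  10/11  6/11  |  -30/11 ]
Multiply ρ2 by 11/12.
  [ 1   1/11  9/44  |   43/44 ]
  [ 0      1  5/12  |  -47/12 ]
  [ 0  10/11  6/11  |  -30/11 ]
Subtract 10/11 times ρ2 from ρ3.
  [ 1  1/11  9/44  |   43/44 ]
  [ 0     1  5/12  |  -47/12 ]
  [ 0     0   1/6  |     5/6 ]
Multiply ρ3 by 6.
  [ 1  1/11  9/44  |   43/44 ]
  [ 0     1  5/12  |  -47/12 ]
  [ 0     0     1  |       5 ]
Subtract 5/12 times ρ3 from ρ2.
  [ 1  1/11  9/44  |  43/44 ]
  [ 0     1     0  |     -6 ]
  [ 0     0     1  |      5 ]
Subtract 9/44 times ρ3 from ρ1.
  [ 1  1/11  0  |  -1/22 ]
  [ 0     1  0  |     -6 ]
  [ 0     0  1  |      5 ]
Subtract 1/11 times ρ2 from ρ1.
  [ 1  0  0  |  1/2 ]
  [ 0  1  0  |   -6 ]
  [ 0  0  1  |    5 ]
Reading off the last column: x = 1/2, y = -6, z = 5.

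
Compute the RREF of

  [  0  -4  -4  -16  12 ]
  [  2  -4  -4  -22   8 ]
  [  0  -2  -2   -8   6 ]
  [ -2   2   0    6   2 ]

[[1, 0, 0, -3, -2], [0, 1, 0, 0, -1], [0, 0, 1, 4, -2], [0, 0, 0, 0, 0]]

Swap R1 and R2.
  [  2  -4  -4  -22   8 ]
  [  0  -4  -4  -16  12 ]
  [  0  -2  -2   -8   6 ]
  [ -2   2   0    6   2 ]
Multiply R1 by 1/2.
  [  1  -2  -2  -11   4 ]
  [  0  -4  -4  -16  12 ]
  [  0  -2  -2   -8   6 ]
  [ -2   2   0    6   2 ]
Add 2 times R1 to R4.
  [ 1  -2  -2  -11   4 ]
  [ 0  -4  -4  -16  12 ]
  [ 0  -2  -2   -8   6 ]
  [ 0  -2  -4  -16  10 ]
Multiply R2 by -1/4.
  [ 1  -2  -2  -11   4 ]
  [ 0   1   1    4  -3 ]
  [ 0  -2  -2   -8   6 ]
  [ 0  -2  -4  -16  10 ]
Add 2 times R2 to R3.
  [ 1  -2  -2  -11   4 ]
  [ 0   1   1    4  -3 ]
  [ 0   0   0    0   0 ]
  [ 0  -2  -4  -16  10 ]
Add 2 times R2 to R4.
  [ 1  -2  -2  -11   4 ]
  [ 0   1   1    4  -3 ]
  [ 0   0   0    0   0 ]
  [ 0   0  -2   -8   4 ]
Swap R3 and R4.
  [ 1  -2  -2  -11   4 ]
  [ 0   1   1    4  -3 ]
  [ 0   0  -2   -8   4 ]
  [ 0   0   0    0   0 ]
Multiply R3 by -1/2.
  [ 1  -2  -2  -11   4 ]
  [ 0   1   1    4  -3 ]
  [ 0   0   1    4  -2 ]
  [ 0   0   0    0   0 ]
Subtract R3 from R2.
  [ 1  -2  -2  -11   4 ]
  [ 0   1   0    0  -1 ]
  [ 0   0   1    4  -2 ]
  [ 0   0   0    0   0 ]
Add 2 times R3 to R1.
  [ 1  -2  0  -3   0 ]
  [ 0   1  0   0  -1 ]
  [ 0   0  1   4  -2 ]
  [ 0   0  0   0   0 ]
Add 2 times R2 to R1.
  [ 1  0  0  -3  -2 ]
  [ 0  1  0   0  -1 ]
  [ 0  0  1   4  -2 ]
  [ 0  0  0   0   0 ]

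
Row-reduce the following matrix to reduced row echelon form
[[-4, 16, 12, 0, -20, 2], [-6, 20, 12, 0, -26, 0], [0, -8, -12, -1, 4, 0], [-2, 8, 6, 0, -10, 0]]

R1 -> -1/4·R1
  [  1  -4   -3   0    5  -1/2 ]
  [ -6  20   12   0  -26     0 ]
  [  0  -8  -12  -1    4     0 ]
  [ -2   8    6   0  -10     0 ]
R2 -> R2 + 6·R1
  [  1  -4   -3   0    5  -1/2 ]
  [  0  -4   -6   0    4    -3 ]
  [  0  -8  -12  -1    4     0 ]
  [ -2   8    6   0  -10     0 ]
R4 -> R4 + 2·R1
  [ 1  -4   -3   0  5  -1/2 ]
  [ 0  -4   -6   0  4    -3 ]
  [ 0  -8  -12  -1  4     0 ]
  [ 0   0    0   0  0    -1 ]
R2 -> -1/4·R2
  [ 1  -4   -3   0   5  -1/2 ]
  [ 0   1  3/2   0  -1   3/4 ]
  [ 0  -8  -12  -1   4     0 ]
  [ 0   0    0   0   0    -1 ]
R3 -> R3 + 8·R2
  [ 1  -4   -3   0   5  -1/2 ]
  [ 0   1  3/2   0  -1   3/4 ]
  [ 0   0    0  -1  -4     6 ]
  [ 0   0    0   0   0    -1 ]
R3 -> -1·R3
  [ 1  -4   -3  0   5  -1/2 ]
  [ 0   1  3/2  0  -1   3/4 ]
  [ 0   0    0  1   4    -6 ]
  [ 0   0    0  0   0    -1 ]
R4 -> -1·R4
  [ 1  -4   -3  0   5  -1/2 ]
  [ 0   1  3/2  0  -1   3/4 ]
  [ 0   0    0  1   4    -6 ]
  [ 0   0    0  0   0     1 ]
R3 -> R3 + 6·R4
  [ 1  -4   -3  0   5  -1/2 ]
  [ 0   1  3/2  0  -1   3/4 ]
  [ 0   0    0  1   4     0 ]
  [ 0   0    0  0   0     1 ]
R2 -> R2 − 3/4·R4
  [ 1  -4   -3  0   5  -1/2 ]
  [ 0   1  3/2  0  -1     0 ]
  [ 0   0    0  1   4     0 ]
  [ 0   0    0  0   0     1 ]
R1 -> R1 + 1/2·R4
  [ 1  -4   -3  0   5  0 ]
  [ 0   1  3/2  0  -1  0 ]
  [ 0   0    0  1   4  0 ]
  [ 0   0    0  0   0  1 ]
R1 -> R1 + 4·R2
  [ 1  0    3  0   1  0 ]
  [ 0  1  3/2  0  -1  0 ]
  [ 0  0    0  1   4  0 ]
  [ 0  0    0  0   0  1 ]

[[1, 0, 3, 0, 1, 0], [0, 1, 3/2, 0, -1, 0], [0, 0, 0, 1, 4, 0], [0, 0, 0, 0, 0, 1]]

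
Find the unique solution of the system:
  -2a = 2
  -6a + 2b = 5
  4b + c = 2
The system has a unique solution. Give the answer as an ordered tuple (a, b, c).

Form the augmented matrix and row-reduce:
  [ -2  0  0  |  2 ]
  [ -6  2  0  |  5 ]
  [  0  4  1  |  2 ]
ρ1 -> -1/2·ρ1
  [  1  0  0  |  -1 ]
  [ -6  2  0  |   5 ]
  [  0  4  1  |   2 ]
ρ2 -> ρ2 + 6·ρ1
  [ 1  0  0  |  -1 ]
  [ 0  2  0  |  -1 ]
  [ 0  4  1  |   2 ]
ρ2 -> 1/2·ρ2
  [ 1  0  0  |    -1 ]
  [ 0  1  0  |  -1/2 ]
  [ 0  4  1  |     2 ]
ρ3 -> ρ3 − 4·ρ2
  [ 1  0  0  |    -1 ]
  [ 0  1  0  |  -1/2 ]
  [ 0  0  1  |     4 ]
Reading off the last column: a = -1, b = -1/2, c = 4.

(-1, -1/2, 4)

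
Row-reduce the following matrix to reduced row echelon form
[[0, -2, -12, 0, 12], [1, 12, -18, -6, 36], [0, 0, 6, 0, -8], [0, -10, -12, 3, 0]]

r1 <=> r2
  [ 1   12  -18  -6  36 ]
  [ 0   -2  -12   0  12 ]
  [ 0    0    6   0  -8 ]
  [ 0  -10  -12   3   0 ]
r2 → -1/2·r2
  [ 1   12  -18  -6  36 ]
  [ 0    1    6   0  -6 ]
  [ 0    0    6   0  -8 ]
  [ 0  -10  -12   3   0 ]
r4 → r4 + 10·r2
  [ 1  12  -18  -6   36 ]
  [ 0   1    6   0   -6 ]
  [ 0   0    6   0   -8 ]
  [ 0   0   48   3  -60 ]
r3 → 1/6·r3
  [ 1  12  -18  -6    36 ]
  [ 0   1    6   0    -6 ]
  [ 0   0    1   0  -4/3 ]
  [ 0   0   48   3   -60 ]
r4 → r4 − 48·r3
  [ 1  12  -18  -6    36 ]
  [ 0   1    6   0    -6 ]
  [ 0   0    1   0  -4/3 ]
  [ 0   0    0   3     4 ]
r4 → 1/3·r4
  [ 1  12  -18  -6    36 ]
  [ 0   1    6   0    -6 ]
  [ 0   0    1   0  -4/3 ]
  [ 0   0    0   1   4/3 ]
r1 → r1 + 6·r4
  [ 1  12  -18  0    44 ]
  [ 0   1    6  0    -6 ]
  [ 0   0    1  0  -4/3 ]
  [ 0   0    0  1   4/3 ]
r2 → r2 − 6·r3
  [ 1  12  -18  0    44 ]
  [ 0   1    0  0     2 ]
  [ 0   0    1  0  -4/3 ]
  [ 0   0    0  1   4/3 ]
r1 → r1 + 18·r3
  [ 1  12  0  0    20 ]
  [ 0   1  0  0     2 ]
  [ 0   0  1  0  -4/3 ]
  [ 0   0  0  1   4/3 ]
r1 → r1 − 12·r2
  [ 1  0  0  0    -4 ]
  [ 0  1  0  0     2 ]
  [ 0  0  1  0  -4/3 ]
  [ 0  0  0  1   4/3 ]

[[1, 0, 0, 0, -4], [0, 1, 0, 0, 2], [0, 0, 1, 0, -4/3], [0, 0, 0, 1, 4/3]]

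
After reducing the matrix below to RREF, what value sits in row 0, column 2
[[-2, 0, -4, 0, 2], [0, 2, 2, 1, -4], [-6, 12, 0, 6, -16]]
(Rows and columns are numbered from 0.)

2

R1 := -1/2·R1
  [  1   0  2  0   -1 ]
  [  0   2  2  1   -4 ]
  [ -6  12  0  6  -16 ]
R3 := R3 + 6·R1
  [ 1   0   2  0   -1 ]
  [ 0   2   2  1   -4 ]
  [ 0  12  12  6  -22 ]
R2 := 1/2·R2
  [ 1   0   2    0   -1 ]
  [ 0   1   1  1/2   -2 ]
  [ 0  12  12    6  -22 ]
R3 := R3 − 12·R2
  [ 1  0  2    0  -1 ]
  [ 0  1  1  1/2  -2 ]
  [ 0  0  0    0   2 ]
R3 := 1/2·R3
  [ 1  0  2    0  -1 ]
  [ 0  1  1  1/2  -2 ]
  [ 0  0  0    0   1 ]
R2 := R2 + 2·R3
  [ 1  0  2    0  -1 ]
  [ 0  1  1  1/2   0 ]
  [ 0  0  0    0   1 ]
R1 := R1 + R3
  [ 1  0  2    0  0 ]
  [ 0  1  1  1/2  0 ]
  [ 0  0  0    0  1 ]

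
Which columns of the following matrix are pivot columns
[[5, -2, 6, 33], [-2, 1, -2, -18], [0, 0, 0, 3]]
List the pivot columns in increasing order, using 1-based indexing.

1, 2, 4

Multiply r1 by 1/5.
Add 2 times r1 to r2.
Multiply r2 by 5.
Multiply r3 by 1/3.
Add 24 times r3 to r2.
Subtract 33/5 times r3 from r1.
Add 2/5 times r2 to r1.
Pivot columns are the columns containing a leading 1.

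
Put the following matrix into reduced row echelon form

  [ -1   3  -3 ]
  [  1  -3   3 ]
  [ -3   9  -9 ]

R1 ← -1·R1
  [  1  -3   3 ]
  [  1  -3   3 ]
  [ -3   9  -9 ]
R2 ← R2 − R1
  [  1  -3   3 ]
  [  0   0   0 ]
  [ -3   9  -9 ]
R3 ← R3 + 3·R1
  [ 1  -3  3 ]
  [ 0   0  0 ]
  [ 0   0  0 ]

[[1, -3, 3], [0, 0, 0], [0, 0, 0]]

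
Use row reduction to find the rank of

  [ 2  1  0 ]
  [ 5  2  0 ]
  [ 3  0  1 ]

rank = 3

r1 -> 1/2·r1
  [ 1  1/2  0 ]
  [ 5    2  0 ]
  [ 3    0  1 ]
r2 -> r2 − 5·r1
  [ 1   1/2  0 ]
  [ 0  -1/2  0 ]
  [ 3     0  1 ]
r3 -> r3 − 3·r1
  [ 1   1/2  0 ]
  [ 0  -1/2  0 ]
  [ 0  -3/2  1 ]
r2 -> -2·r2
  [ 1   1/2  0 ]
  [ 0     1  0 ]
  [ 0  -3/2  1 ]
r3 -> r3 + 3/2·r2
  [ 1  1/2  0 ]
  [ 0    1  0 ]
  [ 0    0  1 ]
r1 -> r1 − 1/2·r2
  [ 1  0  0 ]
  [ 0  1  0 ]
  [ 0  0  1 ]
The reduced form has 3 nonzero rows.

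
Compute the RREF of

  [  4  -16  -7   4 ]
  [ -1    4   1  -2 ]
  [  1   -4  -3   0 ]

[[1, -4, 0, 0], [0, 0, 1, 0], [0, 0, 0, 1]]

Multiply R1 by 1/4.
  [  1  -4  -7/4   1 ]
  [ -1   4     1  -2 ]
  [  1  -4    -3   0 ]
Add R1 to R2.
  [ 1  -4  -7/4   1 ]
  [ 0   0  -3/4  -1 ]
  [ 1  -4    -3   0 ]
Subtract R1 from R3.
  [ 1  -4  -7/4   1 ]
  [ 0   0  -3/4  -1 ]
  [ 0   0  -5/4  -1 ]
Multiply R2 by -4/3.
  [ 1  -4  -7/4    1 ]
  [ 0   0     1  4/3 ]
  [ 0   0  -5/4   -1 ]
Add 5/4 times R2 to R3.
  [ 1  -4  -7/4    1 ]
  [ 0   0     1  4/3 ]
  [ 0   0     0  2/3 ]
Multiply R3 by 3/2.
  [ 1  -4  -7/4    1 ]
  [ 0   0     1  4/3 ]
  [ 0   0     0    1 ]
Subtract 4/3 times R3 from R2.
  [ 1  -4  -7/4  1 ]
  [ 0   0     1  0 ]
  [ 0   0     0  1 ]
Subtract R3 from R1.
  [ 1  -4  -7/4  0 ]
  [ 0   0     1  0 ]
  [ 0   0     0  1 ]
Add 7/4 times R2 to R1.
  [ 1  -4  0  0 ]
  [ 0   0  1  0 ]
  [ 0   0  0  1 ]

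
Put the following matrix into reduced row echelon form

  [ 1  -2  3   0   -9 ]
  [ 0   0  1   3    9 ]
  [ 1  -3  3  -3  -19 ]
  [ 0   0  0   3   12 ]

[[1, 0, 0, 0, -4], [0, 1, 0, 0, -2], [0, 0, 1, 0, -3], [0, 0, 0, 1, 4]]

ρ3 ← ρ3 − ρ1
  [ 1  -2  3   0   -9 ]
  [ 0   0  1   3    9 ]
  [ 0  -1  0  -3  -10 ]
  [ 0   0  0   3   12 ]
ρ2 <=> ρ3
  [ 1  -2  3   0   -9 ]
  [ 0  -1  0  -3  -10 ]
  [ 0   0  1   3    9 ]
  [ 0   0  0   3   12 ]
ρ2 ← -1·ρ2
  [ 1  -2  3  0  -9 ]
  [ 0   1  0  3  10 ]
  [ 0   0  1  3   9 ]
  [ 0   0  0  3  12 ]
ρ4 ← 1/3·ρ4
  [ 1  -2  3  0  -9 ]
  [ 0   1  0  3  10 ]
  [ 0   0  1  3   9 ]
  [ 0   0  0  1   4 ]
ρ3 ← ρ3 − 3·ρ4
  [ 1  -2  3  0  -9 ]
  [ 0   1  0  3  10 ]
  [ 0   0  1  0  -3 ]
  [ 0   0  0  1   4 ]
ρ2 ← ρ2 − 3·ρ4
  [ 1  -2  3  0  -9 ]
  [ 0   1  0  0  -2 ]
  [ 0   0  1  0  -3 ]
  [ 0   0  0  1   4 ]
ρ1 ← ρ1 − 3·ρ3
  [ 1  -2  0  0   0 ]
  [ 0   1  0  0  -2 ]
  [ 0   0  1  0  -3 ]
  [ 0   0  0  1   4 ]
ρ1 ← ρ1 + 2·ρ2
  [ 1  0  0  0  -4 ]
  [ 0  1  0  0  -2 ]
  [ 0  0  1  0  -3 ]
  [ 0  0  0  1   4 ]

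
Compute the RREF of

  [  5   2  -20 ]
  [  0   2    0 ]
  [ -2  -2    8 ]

ρ1 → 1/5·ρ1
ρ3 → ρ3 + 2·ρ1
ρ2 → 1/2·ρ2
ρ3 → ρ3 + 6/5·ρ2
ρ1 → ρ1 − 2/5·ρ2

[[1, 0, -4], [0, 1, 0], [0, 0, 0]]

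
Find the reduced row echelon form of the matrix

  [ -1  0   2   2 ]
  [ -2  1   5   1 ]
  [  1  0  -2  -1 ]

ρ1 -> -1·ρ1
  [  1  0  -2  -2 ]
  [ -2  1   5   1 ]
  [  1  0  -2  -1 ]
ρ2 -> ρ2 + 2·ρ1
  [ 1  0  -2  -2 ]
  [ 0  1   1  -3 ]
  [ 1  0  -2  -1 ]
ρ3 -> ρ3 − ρ1
  [ 1  0  -2  -2 ]
  [ 0  1   1  -3 ]
  [ 0  0   0   1 ]
ρ2 -> ρ2 + 3·ρ3
  [ 1  0  -2  -2 ]
  [ 0  1   1   0 ]
  [ 0  0   0   1 ]
ρ1 -> ρ1 + 2·ρ3
  [ 1  0  -2  0 ]
  [ 0  1   1  0 ]
  [ 0  0   0  1 ]

[[1, 0, -2, 0], [0, 1, 1, 0], [0, 0, 0, 1]]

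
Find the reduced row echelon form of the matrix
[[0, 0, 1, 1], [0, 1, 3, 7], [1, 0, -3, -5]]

[[1, 0, 0, -2], [0, 1, 0, 4], [0, 0, 1, 1]]

Swap r1 and r3.
Subtract 3 times r3 from r2.
Add 3 times r3 to r1.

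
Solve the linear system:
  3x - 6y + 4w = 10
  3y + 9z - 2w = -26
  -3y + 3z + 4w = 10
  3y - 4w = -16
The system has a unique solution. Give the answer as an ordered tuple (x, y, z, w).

(-2, 0, -2, 4)

Form the augmented matrix and row-reduce:
  [ 3  -6  0   4  |   10 ]
  [ 0   3  9  -2  |  -26 ]
  [ 0  -3  3   4  |   10 ]
  [ 0   3  0  -4  |  -16 ]
ρ1 ← 1/3·ρ1
ρ2 ← 1/3·ρ2
ρ3 ← ρ3 + 3·ρ2
ρ4 ← ρ4 − 3·ρ2
ρ3 ← 1/12·ρ3
ρ4 ← ρ4 + 9·ρ3
ρ4 ← -2·ρ4
ρ3 ← ρ3 − 1/6·ρ4
ρ2 ← ρ2 + 2/3·ρ4
ρ1 ← ρ1 − 4/3·ρ4
ρ2 ← ρ2 − 3·ρ3
ρ1 ← ρ1 + 2·ρ2
Reading off the last column: x = -2, y = 0, z = -2, w = 4.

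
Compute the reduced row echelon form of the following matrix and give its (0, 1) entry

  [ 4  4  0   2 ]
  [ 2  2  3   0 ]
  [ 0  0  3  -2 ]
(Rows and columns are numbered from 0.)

1

ρ1 -> 1/4·ρ1
  [ 1  1  0  1/2 ]
  [ 2  2  3    0 ]
  [ 0  0  3   -2 ]
ρ2 -> ρ2 − 2·ρ1
  [ 1  1  0  1/2 ]
  [ 0  0  3   -1 ]
  [ 0  0  3   -2 ]
ρ2 -> 1/3·ρ2
  [ 1  1  0   1/2 ]
  [ 0  0  1  -1/3 ]
  [ 0  0  3    -2 ]
ρ3 -> ρ3 − 3·ρ2
  [ 1  1  0   1/2 ]
  [ 0  0  1  -1/3 ]
  [ 0  0  0    -1 ]
ρ3 -> -1·ρ3
  [ 1  1  0   1/2 ]
  [ 0  0  1  -1/3 ]
  [ 0  0  0     1 ]
ρ2 -> ρ2 + 1/3·ρ3
  [ 1  1  0  1/2 ]
  [ 0  0  1    0 ]
  [ 0  0  0    1 ]
ρ1 -> ρ1 − 1/2·ρ3
  [ 1  1  0  0 ]
  [ 0  0  1  0 ]
  [ 0  0  0  1 ]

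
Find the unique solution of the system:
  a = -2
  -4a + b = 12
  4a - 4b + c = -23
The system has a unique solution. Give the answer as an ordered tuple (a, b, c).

Form the augmented matrix and row-reduce:
  [  1   0  0  |   -2 ]
  [ -4   1  0  |   12 ]
  [  4  -4  1  |  -23 ]
ρ2 ← ρ2 + 4·ρ1
  [ 1   0  0  |   -2 ]
  [ 0   1  0  |    4 ]
  [ 4  -4  1  |  -23 ]
ρ3 ← ρ3 − 4·ρ1
  [ 1   0  0  |   -2 ]
  [ 0   1  0  |    4 ]
  [ 0  -4  1  |  -15 ]
ρ3 ← ρ3 + 4·ρ2
  [ 1  0  0  |  -2 ]
  [ 0  1  0  |   4 ]
  [ 0  0  1  |   1 ]
Reading off the last column: a = -2, b = 4, c = 1.

(-2, 4, 1)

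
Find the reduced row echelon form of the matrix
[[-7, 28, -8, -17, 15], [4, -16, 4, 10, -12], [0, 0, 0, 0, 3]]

[[1, -4, 0, 3, 0], [0, 0, 1, -1/2, 0], [0, 0, 0, 0, 1]]

ρ1 := -1/7·ρ1
  [ 1   -4  8/7  17/7  -15/7 ]
  [ 4  -16    4    10    -12 ]
  [ 0    0    0     0      3 ]
ρ2 := ρ2 − 4·ρ1
  [ 1  -4   8/7  17/7  -15/7 ]
  [ 0   0  -4/7   2/7  -24/7 ]
  [ 0   0     0     0      3 ]
ρ2 := -7/4·ρ2
  [ 1  -4  8/7  17/7  -15/7 ]
  [ 0   0    1  -1/2      6 ]
  [ 0   0    0     0      3 ]
ρ3 := 1/3·ρ3
  [ 1  -4  8/7  17/7  -15/7 ]
  [ 0   0    1  -1/2      6 ]
  [ 0   0    0     0      1 ]
ρ2 := ρ2 − 6·ρ3
  [ 1  -4  8/7  17/7  -15/7 ]
  [ 0   0    1  -1/2      0 ]
  [ 0   0    0     0      1 ]
ρ1 := ρ1 + 15/7·ρ3
  [ 1  -4  8/7  17/7  0 ]
  [ 0   0    1  -1/2  0 ]
  [ 0   0    0     0  1 ]
ρ1 := ρ1 − 8/7·ρ2
  [ 1  -4  0     3  0 ]
  [ 0   0  1  -1/2  0 ]
  [ 0   0  0     0  1 ]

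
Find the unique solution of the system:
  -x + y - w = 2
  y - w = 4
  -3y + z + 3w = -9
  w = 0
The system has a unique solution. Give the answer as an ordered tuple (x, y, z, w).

(2, 4, 3, 0)

Form the augmented matrix and row-reduce:
  [ -1   1  0  -1  |   2 ]
  [  0   1  0  -1  |   4 ]
  [  0  -3  1   3  |  -9 ]
  [  0   0  0   1  |   0 ]
r1 ← -1·r1
r3 ← r3 + 3·r2
r2 ← r2 + r4
r1 ← r1 − r4
r1 ← r1 + r2
Reading off the last column: x = 2, y = 4, z = 3, w = 0.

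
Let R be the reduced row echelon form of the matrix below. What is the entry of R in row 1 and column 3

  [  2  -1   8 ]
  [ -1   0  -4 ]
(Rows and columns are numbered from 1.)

R1 := 1/2·R1
  [  1  -1/2   4 ]
  [ -1     0  -4 ]
R2 := R2 + R1
  [ 1  -1/2  4 ]
  [ 0  -1/2  0 ]
R2 := -2·R2
  [ 1  -1/2  4 ]
  [ 0     1  0 ]
R1 := R1 + 1/2·R2
  [ 1  0  4 ]
  [ 0  1  0 ]

4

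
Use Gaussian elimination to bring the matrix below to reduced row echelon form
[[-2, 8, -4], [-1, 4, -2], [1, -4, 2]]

Multiply r1 by -1/2.
  [  1  -4   2 ]
  [ -1   4  -2 ]
  [  1  -4   2 ]
Add r1 to r2.
  [ 1  -4  2 ]
  [ 0   0  0 ]
  [ 1  -4  2 ]
Subtract r1 from r3.
  [ 1  -4  2 ]
  [ 0   0  0 ]
  [ 0   0  0 ]

[[1, -4, 2], [0, 0, 0], [0, 0, 0]]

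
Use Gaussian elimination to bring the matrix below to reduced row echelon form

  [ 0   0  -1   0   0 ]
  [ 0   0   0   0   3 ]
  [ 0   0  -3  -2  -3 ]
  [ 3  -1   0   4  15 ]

Swap ρ1 and ρ4.
  [ 3  -1   0   4  15 ]
  [ 0   0   0   0   3 ]
  [ 0   0  -3  -2  -3 ]
  [ 0   0  -1   0   0 ]
Multiply ρ1 by 1/3.
  [ 1  -1/3   0  4/3   5 ]
  [ 0     0   0    0   3 ]
  [ 0     0  -3   -2  -3 ]
  [ 0     0  -1    0   0 ]
Swap ρ2 and ρ3.
  [ 1  -1/3   0  4/3   5 ]
  [ 0     0  -3   -2  -3 ]
  [ 0     0   0    0   3 ]
  [ 0     0  -1    0   0 ]
Multiply ρ2 by -1/3.
  [ 1  -1/3   0  4/3  5 ]
  [ 0     0   1  2/3  1 ]
  [ 0     0   0    0  3 ]
  [ 0     0  -1    0  0 ]
Add ρ2 to ρ4.
  [ 1  -1/3  0  4/3  5 ]
  [ 0     0  1  2/3  1 ]
  [ 0     0  0    0  3 ]
  [ 0     0  0  2/3  1 ]
Swap ρ3 and ρ4.
  [ 1  -1/3  0  4/3  5 ]
  [ 0     0  1  2/3  1 ]
  [ 0     0  0  2/3  1 ]
  [ 0     0  0    0  3 ]
Multiply ρ3 by 3/2.
  [ 1  -1/3  0  4/3    5 ]
  [ 0     0  1  2/3    1 ]
  [ 0     0  0    1  3/2 ]
  [ 0     0  0    0    3 ]
Multiply ρ4 by 1/3.
  [ 1  -1/3  0  4/3    5 ]
  [ 0     0  1  2/3    1 ]
  [ 0     0  0    1  3/2 ]
  [ 0     0  0    0    1 ]
Subtract 3/2 times ρ4 from ρ3.
  [ 1  -1/3  0  4/3  5 ]
  [ 0     0  1  2/3  1 ]
  [ 0     0  0    1  0 ]
  [ 0     0  0    0  1 ]
Subtract ρ4 from ρ2.
  [ 1  -1/3  0  4/3  5 ]
  [ 0     0  1  2/3  0 ]
  [ 0     0  0    1  0 ]
  [ 0     0  0    0  1 ]
Subtract 5 times ρ4 from ρ1.
  [ 1  -1/3  0  4/3  0 ]
  [ 0     0  1  2/3  0 ]
  [ 0     0  0    1  0 ]
  [ 0     0  0    0  1 ]
Subtract 2/3 times ρ3 from ρ2.
  [ 1  -1/3  0  4/3  0 ]
  [ 0     0  1    0  0 ]
  [ 0     0  0    1  0 ]
  [ 0     0  0    0  1 ]
Subtract 4/3 times ρ3 from ρ1.
  [ 1  -1/3  0  0  0 ]
  [ 0     0  1  0  0 ]
  [ 0     0  0  1  0 ]
  [ 0     0  0  0  1 ]

[[1, -1/3, 0, 0, 0], [0, 0, 1, 0, 0], [0, 0, 0, 1, 0], [0, 0, 0, 0, 1]]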